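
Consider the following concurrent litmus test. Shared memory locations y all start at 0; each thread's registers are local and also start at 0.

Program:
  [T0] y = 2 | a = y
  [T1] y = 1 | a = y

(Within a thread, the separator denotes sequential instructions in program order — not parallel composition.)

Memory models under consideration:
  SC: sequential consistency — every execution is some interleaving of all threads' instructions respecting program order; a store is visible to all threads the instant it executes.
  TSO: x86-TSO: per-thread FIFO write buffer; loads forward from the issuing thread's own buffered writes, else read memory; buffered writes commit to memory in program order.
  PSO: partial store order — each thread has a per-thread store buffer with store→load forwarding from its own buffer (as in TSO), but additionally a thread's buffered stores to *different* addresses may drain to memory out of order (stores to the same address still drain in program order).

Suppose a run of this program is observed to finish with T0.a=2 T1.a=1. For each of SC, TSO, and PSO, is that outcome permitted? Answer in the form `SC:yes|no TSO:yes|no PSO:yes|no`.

SC:yes TSO:yes PSO:yes

outcome vector order: (T0.a,T1.a)
[SC] allowed = {1/1, 2/1, 2/2}
[TSO] allowed = {1/1, 2/1, 2/2}
[PSO] allowed = {1/1, 2/1, 2/2}
target 2/1 ∈ {SC,TSO,PSO}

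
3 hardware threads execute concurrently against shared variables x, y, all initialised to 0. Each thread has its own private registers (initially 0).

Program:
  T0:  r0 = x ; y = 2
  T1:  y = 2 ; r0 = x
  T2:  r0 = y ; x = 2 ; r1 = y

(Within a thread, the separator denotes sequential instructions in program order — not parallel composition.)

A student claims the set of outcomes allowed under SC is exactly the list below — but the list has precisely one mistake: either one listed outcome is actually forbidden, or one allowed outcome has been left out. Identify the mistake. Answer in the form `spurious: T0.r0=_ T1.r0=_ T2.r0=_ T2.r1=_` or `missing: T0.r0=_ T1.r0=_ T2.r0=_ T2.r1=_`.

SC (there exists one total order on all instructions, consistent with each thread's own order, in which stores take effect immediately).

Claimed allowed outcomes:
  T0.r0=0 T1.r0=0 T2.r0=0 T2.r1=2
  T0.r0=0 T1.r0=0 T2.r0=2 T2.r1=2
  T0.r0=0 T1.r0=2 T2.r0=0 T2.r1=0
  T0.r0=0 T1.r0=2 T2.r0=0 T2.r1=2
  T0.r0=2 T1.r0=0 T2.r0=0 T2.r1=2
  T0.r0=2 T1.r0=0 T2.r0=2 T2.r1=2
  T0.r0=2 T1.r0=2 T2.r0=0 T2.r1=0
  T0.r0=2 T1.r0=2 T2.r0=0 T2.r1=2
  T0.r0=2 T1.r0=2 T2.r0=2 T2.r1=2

missing: T0.r0=0 T1.r0=2 T2.r0=2 T2.r1=2

outcome vector order: (T0.r0,T1.r0,T2.r0,T2.r1)
under SC → 0/0/0/2, 0/0/2/2, 0/2/0/0, 0/2/0/2, 0/2/2/2, 2/0/0/2, 2/0/2/2, 2/2/0/0, 2/2/0/2, 2/2/2/2
SC∖claimed = {0/2/2/2}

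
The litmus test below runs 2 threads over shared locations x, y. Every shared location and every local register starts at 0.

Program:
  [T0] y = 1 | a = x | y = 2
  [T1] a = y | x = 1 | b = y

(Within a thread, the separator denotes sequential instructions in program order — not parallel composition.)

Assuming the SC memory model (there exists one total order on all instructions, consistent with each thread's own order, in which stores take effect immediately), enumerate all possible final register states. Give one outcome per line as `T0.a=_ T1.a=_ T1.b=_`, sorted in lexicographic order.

T0.a=0 T1.a=0 T1.b=1
T0.a=0 T1.a=0 T1.b=2
T0.a=0 T1.a=1 T1.b=1
T0.a=0 T1.a=1 T1.b=2
T0.a=0 T1.a=2 T1.b=2
T0.a=1 T1.a=0 T1.b=0
T0.a=1 T1.a=0 T1.b=1
T0.a=1 T1.a=0 T1.b=2
T0.a=1 T1.a=1 T1.b=1
T0.a=1 T1.a=1 T1.b=2

outcome vector order: (T0.a,T1.a,T1.b)
|SC outcomes| = 10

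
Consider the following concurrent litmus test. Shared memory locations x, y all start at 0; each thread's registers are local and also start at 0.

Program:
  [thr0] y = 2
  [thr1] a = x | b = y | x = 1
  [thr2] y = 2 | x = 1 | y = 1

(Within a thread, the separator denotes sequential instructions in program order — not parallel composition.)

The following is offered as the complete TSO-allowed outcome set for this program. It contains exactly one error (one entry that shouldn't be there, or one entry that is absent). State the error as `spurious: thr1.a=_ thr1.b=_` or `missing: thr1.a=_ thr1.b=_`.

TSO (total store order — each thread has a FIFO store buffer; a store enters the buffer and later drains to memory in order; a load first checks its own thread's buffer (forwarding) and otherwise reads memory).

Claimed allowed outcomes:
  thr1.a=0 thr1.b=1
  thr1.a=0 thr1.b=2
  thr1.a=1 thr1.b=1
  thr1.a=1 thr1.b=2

outcome vector order: (thr1.a,thr1.b)
under TSO → 0/0 0/1 0/2 1/1 1/2
TSO∖claimed = {0/0}

missing: thr1.a=0 thr1.b=0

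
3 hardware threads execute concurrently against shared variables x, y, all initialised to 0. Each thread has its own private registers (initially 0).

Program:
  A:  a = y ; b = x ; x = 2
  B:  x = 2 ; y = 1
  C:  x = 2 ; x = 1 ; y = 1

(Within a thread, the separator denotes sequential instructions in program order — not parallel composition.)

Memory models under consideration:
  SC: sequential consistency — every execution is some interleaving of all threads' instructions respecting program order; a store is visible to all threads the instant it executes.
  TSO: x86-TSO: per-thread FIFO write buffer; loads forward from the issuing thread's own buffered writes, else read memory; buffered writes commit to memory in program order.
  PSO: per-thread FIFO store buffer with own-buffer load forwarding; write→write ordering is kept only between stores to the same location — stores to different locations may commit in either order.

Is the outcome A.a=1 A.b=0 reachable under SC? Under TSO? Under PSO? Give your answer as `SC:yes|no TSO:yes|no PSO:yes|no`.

SC:no TSO:no PSO:yes

outcome vector order: (A.a,A.b)
under SC → 00; 01; 02; 11; 12
under TSO → 00; 01; 02; 11; 12
under PSO → 00; 01; 02; 10; 11; 12
target 10 ∈ {PSO}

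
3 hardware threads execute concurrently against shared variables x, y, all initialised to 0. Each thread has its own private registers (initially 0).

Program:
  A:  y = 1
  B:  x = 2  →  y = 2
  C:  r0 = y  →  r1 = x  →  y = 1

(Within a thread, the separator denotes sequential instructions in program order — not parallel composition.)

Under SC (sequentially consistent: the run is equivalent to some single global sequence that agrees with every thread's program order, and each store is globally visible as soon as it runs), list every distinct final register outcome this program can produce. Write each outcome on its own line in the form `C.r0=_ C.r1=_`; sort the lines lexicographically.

outcome vector order: (C.r0,C.r1)
|SC outcomes| = 5

C.r0=0 C.r1=0
C.r0=0 C.r1=2
C.r0=1 C.r1=0
C.r0=1 C.r1=2
C.r0=2 C.r1=2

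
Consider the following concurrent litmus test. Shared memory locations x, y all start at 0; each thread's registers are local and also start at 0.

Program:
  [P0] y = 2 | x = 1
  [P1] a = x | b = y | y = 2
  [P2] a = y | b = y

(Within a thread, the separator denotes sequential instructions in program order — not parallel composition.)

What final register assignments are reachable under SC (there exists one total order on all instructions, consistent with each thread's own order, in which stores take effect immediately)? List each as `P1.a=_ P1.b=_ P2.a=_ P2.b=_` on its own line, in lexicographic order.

P1.a=0 P1.b=0 P2.a=0 P2.b=0
P1.a=0 P1.b=0 P2.a=0 P2.b=2
P1.a=0 P1.b=0 P2.a=2 P2.b=2
P1.a=0 P1.b=2 P2.a=0 P2.b=0
P1.a=0 P1.b=2 P2.a=0 P2.b=2
P1.a=0 P1.b=2 P2.a=2 P2.b=2
P1.a=1 P1.b=2 P2.a=0 P2.b=0
P1.a=1 P1.b=2 P2.a=0 P2.b=2
P1.a=1 P1.b=2 P2.a=2 P2.b=2

outcome vector order: (P1.a,P1.b,P2.a,P2.b)
|SC outcomes| = 9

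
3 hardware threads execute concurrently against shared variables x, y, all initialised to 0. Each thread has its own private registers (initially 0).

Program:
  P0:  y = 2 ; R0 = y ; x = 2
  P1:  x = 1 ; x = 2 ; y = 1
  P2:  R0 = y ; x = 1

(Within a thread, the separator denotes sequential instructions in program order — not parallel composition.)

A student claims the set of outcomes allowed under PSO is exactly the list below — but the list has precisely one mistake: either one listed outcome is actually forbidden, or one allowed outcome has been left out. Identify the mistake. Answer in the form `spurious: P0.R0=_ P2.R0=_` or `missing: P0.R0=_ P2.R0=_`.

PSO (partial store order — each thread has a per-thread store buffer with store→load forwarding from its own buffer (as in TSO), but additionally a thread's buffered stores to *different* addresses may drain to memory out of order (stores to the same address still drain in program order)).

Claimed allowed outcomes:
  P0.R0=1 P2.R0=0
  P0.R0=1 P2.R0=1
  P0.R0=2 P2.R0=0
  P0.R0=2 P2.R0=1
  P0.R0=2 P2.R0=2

missing: P0.R0=1 P2.R0=2

outcome vector order: (P0.R0,P2.R0)
under PSO → <1 0>, <1 1>, <1 2>, <2 0>, <2 1>, <2 2>
PSO∖claimed = {<1 2>}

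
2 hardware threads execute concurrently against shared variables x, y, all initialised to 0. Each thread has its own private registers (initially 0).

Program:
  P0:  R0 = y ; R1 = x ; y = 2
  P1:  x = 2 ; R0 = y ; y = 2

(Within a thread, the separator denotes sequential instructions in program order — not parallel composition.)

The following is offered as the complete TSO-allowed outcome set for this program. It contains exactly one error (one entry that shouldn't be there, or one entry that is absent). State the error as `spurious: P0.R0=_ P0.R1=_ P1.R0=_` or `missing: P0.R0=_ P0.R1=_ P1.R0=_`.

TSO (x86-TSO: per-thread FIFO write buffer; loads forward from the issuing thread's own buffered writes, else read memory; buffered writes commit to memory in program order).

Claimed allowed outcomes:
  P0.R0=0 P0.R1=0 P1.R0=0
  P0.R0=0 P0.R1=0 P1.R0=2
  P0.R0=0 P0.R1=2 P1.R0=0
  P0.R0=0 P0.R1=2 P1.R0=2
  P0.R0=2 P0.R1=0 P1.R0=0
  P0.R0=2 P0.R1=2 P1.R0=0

spurious: P0.R0=2 P0.R1=0 P1.R0=0

outcome vector order: (P0.R0,P0.R1,P1.R0)
[TSO] allowed = {0/0/0, 0/0/2, 0/2/0, 0/2/2, 2/2/0}
claimed∖TSO = {2/0/0}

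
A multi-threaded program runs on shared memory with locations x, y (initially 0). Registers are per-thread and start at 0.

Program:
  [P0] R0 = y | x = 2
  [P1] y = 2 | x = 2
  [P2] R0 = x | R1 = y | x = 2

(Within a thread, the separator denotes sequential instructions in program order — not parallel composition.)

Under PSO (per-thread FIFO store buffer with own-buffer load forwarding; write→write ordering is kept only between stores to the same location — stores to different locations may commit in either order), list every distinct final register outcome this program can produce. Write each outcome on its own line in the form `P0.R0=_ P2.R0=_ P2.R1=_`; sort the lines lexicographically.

P0.R0=0 P2.R0=0 P2.R1=0
P0.R0=0 P2.R0=0 P2.R1=2
P0.R0=0 P2.R0=2 P2.R1=0
P0.R0=0 P2.R0=2 P2.R1=2
P0.R0=2 P2.R0=0 P2.R1=0
P0.R0=2 P2.R0=0 P2.R1=2
P0.R0=2 P2.R0=2 P2.R1=0
P0.R0=2 P2.R0=2 P2.R1=2

outcome vector order: (P0.R0,P2.R0,P2.R1)
|PSO outcomes| = 8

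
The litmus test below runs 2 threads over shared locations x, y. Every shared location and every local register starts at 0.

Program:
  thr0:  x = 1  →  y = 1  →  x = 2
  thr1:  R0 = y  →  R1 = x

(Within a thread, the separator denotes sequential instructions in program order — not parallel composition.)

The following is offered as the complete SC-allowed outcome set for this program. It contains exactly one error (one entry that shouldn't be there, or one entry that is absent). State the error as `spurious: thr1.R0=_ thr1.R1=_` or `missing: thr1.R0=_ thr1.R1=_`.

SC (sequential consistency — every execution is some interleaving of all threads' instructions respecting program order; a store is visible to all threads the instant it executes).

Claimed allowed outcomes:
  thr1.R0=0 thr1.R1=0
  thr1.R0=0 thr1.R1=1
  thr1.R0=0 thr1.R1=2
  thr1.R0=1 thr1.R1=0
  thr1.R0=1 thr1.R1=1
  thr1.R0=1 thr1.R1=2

outcome vector order: (thr1.R0,thr1.R1)
under SC → (0,0), (0,1), (0,2), (1,1), (1,2)
claimed∖SC = {(1,0)}

spurious: thr1.R0=1 thr1.R1=0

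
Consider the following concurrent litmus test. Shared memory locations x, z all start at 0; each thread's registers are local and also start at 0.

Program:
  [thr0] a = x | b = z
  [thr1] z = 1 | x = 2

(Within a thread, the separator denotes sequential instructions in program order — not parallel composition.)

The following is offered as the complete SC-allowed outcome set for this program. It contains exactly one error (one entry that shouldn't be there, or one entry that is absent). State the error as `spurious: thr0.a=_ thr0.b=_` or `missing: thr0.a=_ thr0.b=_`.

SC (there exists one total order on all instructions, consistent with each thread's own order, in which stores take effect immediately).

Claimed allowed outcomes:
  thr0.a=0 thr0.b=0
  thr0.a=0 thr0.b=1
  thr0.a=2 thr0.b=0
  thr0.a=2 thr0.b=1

spurious: thr0.a=2 thr0.b=0

outcome vector order: (thr0.a,thr0.b)
under SC → 0/0 0/1 2/1
claimed∖SC = {2/0}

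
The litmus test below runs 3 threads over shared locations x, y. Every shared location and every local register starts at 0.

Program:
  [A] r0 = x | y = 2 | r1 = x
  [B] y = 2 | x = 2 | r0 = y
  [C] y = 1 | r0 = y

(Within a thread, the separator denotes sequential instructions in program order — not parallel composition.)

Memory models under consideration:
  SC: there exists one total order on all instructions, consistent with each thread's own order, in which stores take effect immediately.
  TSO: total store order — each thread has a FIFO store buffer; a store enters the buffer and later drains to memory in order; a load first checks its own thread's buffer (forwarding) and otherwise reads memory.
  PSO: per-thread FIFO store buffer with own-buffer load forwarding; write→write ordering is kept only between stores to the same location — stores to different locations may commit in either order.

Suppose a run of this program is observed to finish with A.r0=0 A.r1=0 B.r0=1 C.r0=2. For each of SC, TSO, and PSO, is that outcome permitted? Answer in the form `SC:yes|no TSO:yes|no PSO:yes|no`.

SC:no TSO:yes PSO:yes

outcome vector order: (A.r0,A.r1,B.r0,C.r0)
SC: 11 outcomes — {(0,0,1,1); (0,0,2,1); (0,0,2,2); (0,2,1,1); (0,2,1,2); (0,2,2,1); (0,2,2,2); (2,2,1,1); (2,2,1,2); (2,2,2,1); (2,2,2,2)}
TSO: 12 outcomes — {(0,0,1,1); (0,0,1,2); (0,0,2,1); (0,0,2,2); (0,2,1,1); (0,2,1,2); (0,2,2,1); (0,2,2,2); (2,2,1,1); (2,2,1,2); (2,2,2,1); (2,2,2,2)}
PSO: 12 outcomes — {(0,0,1,1); (0,0,1,2); (0,0,2,1); (0,0,2,2); (0,2,1,1); (0,2,1,2); (0,2,2,1); (0,2,2,2); (2,2,1,1); (2,2,1,2); (2,2,2,1); (2,2,2,2)}
target (0,0,1,2) ∈ {TSO,PSO}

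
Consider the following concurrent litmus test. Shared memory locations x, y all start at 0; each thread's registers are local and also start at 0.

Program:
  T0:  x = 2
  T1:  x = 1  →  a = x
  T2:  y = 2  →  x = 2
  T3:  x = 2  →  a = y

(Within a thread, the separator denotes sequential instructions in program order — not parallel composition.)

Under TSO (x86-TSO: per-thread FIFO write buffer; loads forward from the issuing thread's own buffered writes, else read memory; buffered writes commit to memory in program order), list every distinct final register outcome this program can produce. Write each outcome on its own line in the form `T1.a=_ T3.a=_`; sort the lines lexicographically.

T1.a=1 T3.a=0
T1.a=1 T3.a=2
T1.a=2 T3.a=0
T1.a=2 T3.a=2

outcome vector order: (T1.a,T3.a)
|TSO outcomes| = 4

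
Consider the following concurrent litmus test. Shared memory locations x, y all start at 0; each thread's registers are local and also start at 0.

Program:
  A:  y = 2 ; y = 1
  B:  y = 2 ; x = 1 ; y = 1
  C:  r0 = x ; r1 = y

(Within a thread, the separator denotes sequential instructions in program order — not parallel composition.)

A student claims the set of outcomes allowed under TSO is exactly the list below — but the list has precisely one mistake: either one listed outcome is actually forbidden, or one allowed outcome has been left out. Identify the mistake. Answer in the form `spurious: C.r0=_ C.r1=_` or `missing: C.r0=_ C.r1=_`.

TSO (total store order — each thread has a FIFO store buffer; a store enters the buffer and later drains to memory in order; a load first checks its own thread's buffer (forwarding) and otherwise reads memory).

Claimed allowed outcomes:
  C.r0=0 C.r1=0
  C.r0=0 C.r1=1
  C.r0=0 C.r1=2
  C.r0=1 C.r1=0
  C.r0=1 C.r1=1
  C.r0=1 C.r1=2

outcome vector order: (C.r0,C.r1)
[TSO] allowed = {(0,0), (0,1), (0,2), (1,1), (1,2)}
claimed∖TSO = {(1,0)}

spurious: C.r0=1 C.r1=0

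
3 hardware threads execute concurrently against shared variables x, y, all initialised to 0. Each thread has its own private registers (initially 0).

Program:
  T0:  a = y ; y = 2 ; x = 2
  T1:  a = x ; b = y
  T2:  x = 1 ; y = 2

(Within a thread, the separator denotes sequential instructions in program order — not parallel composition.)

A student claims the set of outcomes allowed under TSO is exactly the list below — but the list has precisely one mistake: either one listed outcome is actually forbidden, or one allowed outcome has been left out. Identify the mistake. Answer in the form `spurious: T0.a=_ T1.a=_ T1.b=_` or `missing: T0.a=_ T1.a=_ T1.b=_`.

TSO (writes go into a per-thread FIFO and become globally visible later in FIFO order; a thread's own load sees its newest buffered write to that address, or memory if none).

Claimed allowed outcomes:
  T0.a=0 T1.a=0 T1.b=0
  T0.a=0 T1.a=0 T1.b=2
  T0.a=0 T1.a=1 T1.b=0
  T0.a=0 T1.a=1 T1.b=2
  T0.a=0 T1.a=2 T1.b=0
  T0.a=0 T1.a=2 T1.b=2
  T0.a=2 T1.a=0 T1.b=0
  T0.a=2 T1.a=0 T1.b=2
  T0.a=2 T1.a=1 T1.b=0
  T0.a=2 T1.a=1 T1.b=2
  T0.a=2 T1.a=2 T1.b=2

spurious: T0.a=0 T1.a=2 T1.b=0

outcome vector order: (T0.a,T1.a,T1.b)
TSO: 10 outcomes — {<0 0 0> <0 0 2> <0 1 0> <0 1 2> <0 2 2> <2 0 0> <2 0 2> <2 1 0> <2 1 2> <2 2 2>}
claimed∖TSO = {<0 2 0>}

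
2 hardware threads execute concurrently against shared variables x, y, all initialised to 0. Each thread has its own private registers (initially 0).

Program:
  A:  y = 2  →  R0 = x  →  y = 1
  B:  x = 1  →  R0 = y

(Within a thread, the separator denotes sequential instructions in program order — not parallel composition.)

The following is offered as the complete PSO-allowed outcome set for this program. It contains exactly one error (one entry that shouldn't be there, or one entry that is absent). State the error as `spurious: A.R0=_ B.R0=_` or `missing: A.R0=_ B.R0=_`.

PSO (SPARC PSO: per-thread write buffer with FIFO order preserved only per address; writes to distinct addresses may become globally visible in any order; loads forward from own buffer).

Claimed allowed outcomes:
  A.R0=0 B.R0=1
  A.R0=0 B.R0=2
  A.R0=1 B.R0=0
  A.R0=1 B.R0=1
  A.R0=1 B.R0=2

missing: A.R0=0 B.R0=0

outcome vector order: (A.R0,B.R0)
PSO (6): (0,0); (0,1); (0,2); (1,0); (1,1); (1,2)
PSO∖claimed = {(0,0)}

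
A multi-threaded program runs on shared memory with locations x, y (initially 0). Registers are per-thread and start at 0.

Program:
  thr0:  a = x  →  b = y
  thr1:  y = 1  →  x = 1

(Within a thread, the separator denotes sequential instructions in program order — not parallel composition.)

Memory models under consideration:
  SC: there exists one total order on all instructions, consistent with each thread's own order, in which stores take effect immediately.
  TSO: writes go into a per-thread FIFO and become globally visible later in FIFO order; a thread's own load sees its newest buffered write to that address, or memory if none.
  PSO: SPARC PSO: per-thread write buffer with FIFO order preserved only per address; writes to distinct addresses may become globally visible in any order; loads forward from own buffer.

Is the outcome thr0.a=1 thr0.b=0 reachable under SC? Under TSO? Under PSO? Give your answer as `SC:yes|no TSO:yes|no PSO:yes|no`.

SC:no TSO:no PSO:yes

outcome vector order: (thr0.a,thr0.b)
SC: 3 outcomes — {(0,0), (0,1), (1,1)}
TSO: 3 outcomes — {(0,0), (0,1), (1,1)}
PSO: 4 outcomes — {(0,0), (0,1), (1,0), (1,1)}
target (1,0) ∈ {PSO}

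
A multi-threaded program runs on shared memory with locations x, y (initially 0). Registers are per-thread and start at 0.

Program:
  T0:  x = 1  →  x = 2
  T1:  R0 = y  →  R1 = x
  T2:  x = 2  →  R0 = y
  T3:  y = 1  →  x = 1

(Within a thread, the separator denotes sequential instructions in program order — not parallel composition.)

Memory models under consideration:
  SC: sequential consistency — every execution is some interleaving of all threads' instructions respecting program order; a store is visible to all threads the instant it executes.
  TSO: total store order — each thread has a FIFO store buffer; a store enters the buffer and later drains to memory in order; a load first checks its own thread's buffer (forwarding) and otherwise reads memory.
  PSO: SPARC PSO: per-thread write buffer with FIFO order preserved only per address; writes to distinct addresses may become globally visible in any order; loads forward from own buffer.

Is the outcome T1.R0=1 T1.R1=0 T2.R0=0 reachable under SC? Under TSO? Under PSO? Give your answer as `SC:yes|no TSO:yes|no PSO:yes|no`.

SC:no TSO:yes PSO:yes

outcome vector order: (T1.R0,T1.R1,T2.R0)
SC: 11 outcomes — {0/0/0, 0/0/1, 0/1/0, 0/1/1, 0/2/0, 0/2/1, 1/0/1, 1/1/0, 1/1/1, 1/2/0, 1/2/1}
TSO: 12 outcomes — {0/0/0, 0/0/1, 0/1/0, 0/1/1, 0/2/0, 0/2/1, 1/0/0, 1/0/1, 1/1/0, 1/1/1, 1/2/0, 1/2/1}
PSO: 12 outcomes — {0/0/0, 0/0/1, 0/1/0, 0/1/1, 0/2/0, 0/2/1, 1/0/0, 1/0/1, 1/1/0, 1/1/1, 1/2/0, 1/2/1}
target 1/0/0 ∈ {TSO,PSO}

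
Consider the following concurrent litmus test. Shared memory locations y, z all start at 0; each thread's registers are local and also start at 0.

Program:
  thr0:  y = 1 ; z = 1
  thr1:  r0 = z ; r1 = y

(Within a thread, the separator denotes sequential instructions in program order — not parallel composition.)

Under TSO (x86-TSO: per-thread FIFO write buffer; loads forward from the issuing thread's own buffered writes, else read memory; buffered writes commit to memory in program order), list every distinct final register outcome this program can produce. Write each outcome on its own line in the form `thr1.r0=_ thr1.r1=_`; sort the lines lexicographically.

outcome vector order: (thr1.r0,thr1.r1)
|TSO outcomes| = 3

thr1.r0=0 thr1.r1=0
thr1.r0=0 thr1.r1=1
thr1.r0=1 thr1.r1=1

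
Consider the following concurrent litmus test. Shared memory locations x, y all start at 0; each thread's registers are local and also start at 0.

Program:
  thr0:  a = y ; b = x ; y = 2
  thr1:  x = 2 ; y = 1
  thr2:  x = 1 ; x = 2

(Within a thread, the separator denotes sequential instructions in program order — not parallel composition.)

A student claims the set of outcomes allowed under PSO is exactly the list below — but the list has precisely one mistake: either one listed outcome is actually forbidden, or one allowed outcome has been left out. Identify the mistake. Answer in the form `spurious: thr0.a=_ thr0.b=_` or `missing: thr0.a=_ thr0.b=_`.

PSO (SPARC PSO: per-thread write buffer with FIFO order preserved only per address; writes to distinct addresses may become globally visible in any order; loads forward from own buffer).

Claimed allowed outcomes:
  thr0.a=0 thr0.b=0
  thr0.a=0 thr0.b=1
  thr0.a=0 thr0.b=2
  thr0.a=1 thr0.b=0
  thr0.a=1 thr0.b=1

missing: thr0.a=1 thr0.b=2

outcome vector order: (thr0.a,thr0.b)
PSO: 6 outcomes — {00 01 02 10 11 12}
PSO∖claimed = {12}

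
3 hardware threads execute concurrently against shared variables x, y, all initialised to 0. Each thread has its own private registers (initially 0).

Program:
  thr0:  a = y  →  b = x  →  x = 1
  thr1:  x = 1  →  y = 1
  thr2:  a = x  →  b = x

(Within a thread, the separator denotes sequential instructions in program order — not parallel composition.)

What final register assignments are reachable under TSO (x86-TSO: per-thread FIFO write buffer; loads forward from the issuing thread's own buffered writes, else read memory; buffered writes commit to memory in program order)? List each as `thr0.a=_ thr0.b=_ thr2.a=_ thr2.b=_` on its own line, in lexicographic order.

outcome vector order: (thr0.a,thr0.b,thr2.a,thr2.b)
|TSO outcomes| = 9

thr0.a=0 thr0.b=0 thr2.a=0 thr2.b=0
thr0.a=0 thr0.b=0 thr2.a=0 thr2.b=1
thr0.a=0 thr0.b=0 thr2.a=1 thr2.b=1
thr0.a=0 thr0.b=1 thr2.a=0 thr2.b=0
thr0.a=0 thr0.b=1 thr2.a=0 thr2.b=1
thr0.a=0 thr0.b=1 thr2.a=1 thr2.b=1
thr0.a=1 thr0.b=1 thr2.a=0 thr2.b=0
thr0.a=1 thr0.b=1 thr2.a=0 thr2.b=1
thr0.a=1 thr0.b=1 thr2.a=1 thr2.b=1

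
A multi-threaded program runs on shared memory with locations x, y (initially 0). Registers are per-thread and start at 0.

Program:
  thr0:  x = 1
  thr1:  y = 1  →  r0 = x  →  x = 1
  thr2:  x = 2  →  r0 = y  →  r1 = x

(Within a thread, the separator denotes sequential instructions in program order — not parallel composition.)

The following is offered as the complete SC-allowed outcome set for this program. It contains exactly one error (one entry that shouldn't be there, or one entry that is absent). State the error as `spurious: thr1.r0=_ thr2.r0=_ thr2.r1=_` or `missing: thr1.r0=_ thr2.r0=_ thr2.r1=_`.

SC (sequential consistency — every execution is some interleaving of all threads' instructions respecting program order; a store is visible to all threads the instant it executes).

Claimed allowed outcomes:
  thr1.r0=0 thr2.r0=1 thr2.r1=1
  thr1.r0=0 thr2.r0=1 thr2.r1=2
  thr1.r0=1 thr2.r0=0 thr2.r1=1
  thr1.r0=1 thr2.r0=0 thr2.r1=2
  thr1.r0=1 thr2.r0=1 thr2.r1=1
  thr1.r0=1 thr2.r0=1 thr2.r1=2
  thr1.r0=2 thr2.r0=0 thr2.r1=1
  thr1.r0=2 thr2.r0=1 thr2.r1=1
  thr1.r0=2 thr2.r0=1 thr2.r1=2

outcome vector order: (thr1.r0,thr2.r0,thr2.r1)
under SC → 011; 012; 101; 102; 111; 112; 201; 202; 211; 212
SC∖claimed = {202}

missing: thr1.r0=2 thr2.r0=0 thr2.r1=2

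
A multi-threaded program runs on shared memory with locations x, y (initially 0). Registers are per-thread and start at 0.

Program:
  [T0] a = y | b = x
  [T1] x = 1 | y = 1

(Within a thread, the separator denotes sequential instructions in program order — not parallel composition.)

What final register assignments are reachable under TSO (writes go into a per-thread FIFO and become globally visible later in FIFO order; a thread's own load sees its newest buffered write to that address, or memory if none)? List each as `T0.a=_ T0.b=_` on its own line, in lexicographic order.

outcome vector order: (T0.a,T0.b)
|TSO outcomes| = 3

T0.a=0 T0.b=0
T0.a=0 T0.b=1
T0.a=1 T0.b=1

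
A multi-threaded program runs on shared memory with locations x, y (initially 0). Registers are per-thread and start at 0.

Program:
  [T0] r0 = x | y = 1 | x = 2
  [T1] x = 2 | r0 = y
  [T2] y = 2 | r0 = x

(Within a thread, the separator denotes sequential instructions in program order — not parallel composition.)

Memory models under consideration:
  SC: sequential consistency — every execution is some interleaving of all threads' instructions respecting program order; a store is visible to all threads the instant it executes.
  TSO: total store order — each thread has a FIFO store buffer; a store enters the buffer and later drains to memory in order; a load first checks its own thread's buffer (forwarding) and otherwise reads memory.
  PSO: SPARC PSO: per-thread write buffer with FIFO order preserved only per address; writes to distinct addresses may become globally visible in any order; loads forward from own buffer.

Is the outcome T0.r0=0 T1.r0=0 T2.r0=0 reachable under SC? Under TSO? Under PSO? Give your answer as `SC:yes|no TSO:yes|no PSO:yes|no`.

SC:no TSO:yes PSO:yes

outcome vector order: (T0.r0,T1.r0,T2.r0)
[SC] allowed = {(0,0,2); (0,1,0); (0,1,2); (0,2,0); (0,2,2); (2,0,2); (2,1,0); (2,1,2); (2,2,0); (2,2,2)}
[TSO] allowed = {(0,0,0); (0,0,2); (0,1,0); (0,1,2); (0,2,0); (0,2,2); (2,0,0); (2,0,2); (2,1,0); (2,1,2); (2,2,0); (2,2,2)}
[PSO] allowed = {(0,0,0); (0,0,2); (0,1,0); (0,1,2); (0,2,0); (0,2,2); (2,0,0); (2,0,2); (2,1,0); (2,1,2); (2,2,0); (2,2,2)}
target (0,0,0) ∈ {TSO,PSO}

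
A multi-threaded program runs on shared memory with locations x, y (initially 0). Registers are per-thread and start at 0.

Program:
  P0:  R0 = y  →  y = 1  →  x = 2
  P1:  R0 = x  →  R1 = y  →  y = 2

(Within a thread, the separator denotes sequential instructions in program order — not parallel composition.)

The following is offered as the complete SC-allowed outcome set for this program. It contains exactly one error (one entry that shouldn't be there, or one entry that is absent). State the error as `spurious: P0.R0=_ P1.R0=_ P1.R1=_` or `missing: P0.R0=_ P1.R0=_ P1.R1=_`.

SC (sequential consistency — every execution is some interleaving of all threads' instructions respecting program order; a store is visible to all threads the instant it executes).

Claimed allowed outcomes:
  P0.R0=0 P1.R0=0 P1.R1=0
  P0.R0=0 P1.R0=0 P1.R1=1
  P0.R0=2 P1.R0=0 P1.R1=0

outcome vector order: (P0.R0,P1.R0,P1.R1)
[SC] allowed = {0/0/0; 0/0/1; 0/2/1; 2/0/0}
SC∖claimed = {0/2/1}

missing: P0.R0=0 P1.R0=2 P1.R1=1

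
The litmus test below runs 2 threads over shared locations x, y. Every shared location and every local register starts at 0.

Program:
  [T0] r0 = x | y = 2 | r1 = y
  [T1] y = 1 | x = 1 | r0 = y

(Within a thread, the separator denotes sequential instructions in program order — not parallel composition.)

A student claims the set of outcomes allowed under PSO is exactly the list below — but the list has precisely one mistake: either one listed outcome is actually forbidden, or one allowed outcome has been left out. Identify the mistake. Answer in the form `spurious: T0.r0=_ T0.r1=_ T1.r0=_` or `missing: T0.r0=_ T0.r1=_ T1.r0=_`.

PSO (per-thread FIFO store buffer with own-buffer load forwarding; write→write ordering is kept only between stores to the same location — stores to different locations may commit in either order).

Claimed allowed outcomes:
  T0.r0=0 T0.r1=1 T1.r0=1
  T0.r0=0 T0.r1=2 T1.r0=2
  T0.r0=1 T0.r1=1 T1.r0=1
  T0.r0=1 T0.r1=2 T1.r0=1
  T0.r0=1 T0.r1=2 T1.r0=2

missing: T0.r0=0 T0.r1=2 T1.r0=1

outcome vector order: (T0.r0,T0.r1,T1.r0)
[PSO] allowed = {(0,1,1) (0,2,1) (0,2,2) (1,1,1) (1,2,1) (1,2,2)}
PSO∖claimed = {(0,2,1)}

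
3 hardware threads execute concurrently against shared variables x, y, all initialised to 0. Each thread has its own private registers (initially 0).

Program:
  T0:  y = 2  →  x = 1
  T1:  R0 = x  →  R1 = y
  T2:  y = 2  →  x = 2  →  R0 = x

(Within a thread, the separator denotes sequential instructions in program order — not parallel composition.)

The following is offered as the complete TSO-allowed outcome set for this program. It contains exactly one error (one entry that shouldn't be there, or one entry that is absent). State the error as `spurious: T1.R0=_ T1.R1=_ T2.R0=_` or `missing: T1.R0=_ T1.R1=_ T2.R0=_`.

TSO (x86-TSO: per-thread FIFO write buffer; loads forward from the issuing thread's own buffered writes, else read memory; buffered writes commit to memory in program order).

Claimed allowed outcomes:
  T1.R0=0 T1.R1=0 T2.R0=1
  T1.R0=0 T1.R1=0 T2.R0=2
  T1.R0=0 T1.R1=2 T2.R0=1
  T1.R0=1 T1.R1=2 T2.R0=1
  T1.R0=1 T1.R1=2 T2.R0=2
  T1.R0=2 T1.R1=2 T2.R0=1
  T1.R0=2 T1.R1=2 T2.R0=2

missing: T1.R0=0 T1.R1=2 T2.R0=2

outcome vector order: (T1.R0,T1.R1,T2.R0)
[TSO] allowed = {0/0/1; 0/0/2; 0/2/1; 0/2/2; 1/2/1; 1/2/2; 2/2/1; 2/2/2}
TSO∖claimed = {0/2/2}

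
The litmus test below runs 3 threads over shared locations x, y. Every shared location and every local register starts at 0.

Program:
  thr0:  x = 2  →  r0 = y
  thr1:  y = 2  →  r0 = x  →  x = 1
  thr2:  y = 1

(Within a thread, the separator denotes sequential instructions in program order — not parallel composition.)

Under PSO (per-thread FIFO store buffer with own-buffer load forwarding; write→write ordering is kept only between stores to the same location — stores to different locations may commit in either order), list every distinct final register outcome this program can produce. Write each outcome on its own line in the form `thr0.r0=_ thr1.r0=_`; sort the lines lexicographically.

thr0.r0=0 thr1.r0=0
thr0.r0=0 thr1.r0=2
thr0.r0=1 thr1.r0=0
thr0.r0=1 thr1.r0=2
thr0.r0=2 thr1.r0=0
thr0.r0=2 thr1.r0=2

outcome vector order: (thr0.r0,thr1.r0)
|PSO outcomes| = 6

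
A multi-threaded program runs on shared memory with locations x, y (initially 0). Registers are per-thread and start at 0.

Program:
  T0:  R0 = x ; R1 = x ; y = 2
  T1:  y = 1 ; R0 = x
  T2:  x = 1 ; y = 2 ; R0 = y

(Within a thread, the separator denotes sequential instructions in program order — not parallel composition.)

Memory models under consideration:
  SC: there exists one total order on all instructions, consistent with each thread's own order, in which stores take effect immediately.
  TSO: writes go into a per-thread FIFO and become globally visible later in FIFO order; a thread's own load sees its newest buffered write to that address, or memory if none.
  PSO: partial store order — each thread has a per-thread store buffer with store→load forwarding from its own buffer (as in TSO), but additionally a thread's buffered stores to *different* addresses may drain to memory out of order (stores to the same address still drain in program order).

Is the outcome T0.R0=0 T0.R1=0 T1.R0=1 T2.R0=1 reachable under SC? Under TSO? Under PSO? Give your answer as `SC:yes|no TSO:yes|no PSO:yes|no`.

SC:yes TSO:yes PSO:yes

outcome vector order: (T0.R0,T0.R1,T1.R0,T2.R0)
under SC → 0002 0011 0012 0102 0111 0112 1102 1111 1112
under TSO → 0001 0002 0011 0012 0101 0102 0111 0112 1101 1102 1111 1112
under PSO → 0001 0002 0011 0012 0101 0102 0111 0112 1101 1102 1111 1112
target 0011 ∈ {SC,TSO,PSO}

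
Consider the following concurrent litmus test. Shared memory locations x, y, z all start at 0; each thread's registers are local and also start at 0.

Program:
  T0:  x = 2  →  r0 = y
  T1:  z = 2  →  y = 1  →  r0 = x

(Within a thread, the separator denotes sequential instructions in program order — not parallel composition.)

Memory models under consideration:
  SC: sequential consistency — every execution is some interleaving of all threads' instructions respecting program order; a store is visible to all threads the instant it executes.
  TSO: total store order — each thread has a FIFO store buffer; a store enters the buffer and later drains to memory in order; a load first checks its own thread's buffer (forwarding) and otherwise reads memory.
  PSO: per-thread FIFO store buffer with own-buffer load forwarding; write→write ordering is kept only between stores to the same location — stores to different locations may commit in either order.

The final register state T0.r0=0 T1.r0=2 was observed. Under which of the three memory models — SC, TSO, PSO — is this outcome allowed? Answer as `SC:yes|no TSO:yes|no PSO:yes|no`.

outcome vector order: (T0.r0,T1.r0)
SC: 3 outcomes — {(0,2), (1,0), (1,2)}
TSO: 4 outcomes — {(0,0), (0,2), (1,0), (1,2)}
PSO: 4 outcomes — {(0,0), (0,2), (1,0), (1,2)}
target (0,2) ∈ {SC,TSO,PSO}

SC:yes TSO:yes PSO:yes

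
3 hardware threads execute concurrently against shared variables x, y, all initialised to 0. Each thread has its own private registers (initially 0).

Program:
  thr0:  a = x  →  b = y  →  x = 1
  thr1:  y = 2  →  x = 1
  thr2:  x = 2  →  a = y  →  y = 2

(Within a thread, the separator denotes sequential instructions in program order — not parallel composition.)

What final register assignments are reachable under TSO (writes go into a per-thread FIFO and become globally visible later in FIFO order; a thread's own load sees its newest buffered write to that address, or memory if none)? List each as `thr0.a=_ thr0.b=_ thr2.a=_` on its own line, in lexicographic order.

outcome vector order: (thr0.a,thr0.b,thr2.a)
|TSO outcomes| = 10

thr0.a=0 thr0.b=0 thr2.a=0
thr0.a=0 thr0.b=0 thr2.a=2
thr0.a=0 thr0.b=2 thr2.a=0
thr0.a=0 thr0.b=2 thr2.a=2
thr0.a=1 thr0.b=2 thr2.a=0
thr0.a=1 thr0.b=2 thr2.a=2
thr0.a=2 thr0.b=0 thr2.a=0
thr0.a=2 thr0.b=0 thr2.a=2
thr0.a=2 thr0.b=2 thr2.a=0
thr0.a=2 thr0.b=2 thr2.a=2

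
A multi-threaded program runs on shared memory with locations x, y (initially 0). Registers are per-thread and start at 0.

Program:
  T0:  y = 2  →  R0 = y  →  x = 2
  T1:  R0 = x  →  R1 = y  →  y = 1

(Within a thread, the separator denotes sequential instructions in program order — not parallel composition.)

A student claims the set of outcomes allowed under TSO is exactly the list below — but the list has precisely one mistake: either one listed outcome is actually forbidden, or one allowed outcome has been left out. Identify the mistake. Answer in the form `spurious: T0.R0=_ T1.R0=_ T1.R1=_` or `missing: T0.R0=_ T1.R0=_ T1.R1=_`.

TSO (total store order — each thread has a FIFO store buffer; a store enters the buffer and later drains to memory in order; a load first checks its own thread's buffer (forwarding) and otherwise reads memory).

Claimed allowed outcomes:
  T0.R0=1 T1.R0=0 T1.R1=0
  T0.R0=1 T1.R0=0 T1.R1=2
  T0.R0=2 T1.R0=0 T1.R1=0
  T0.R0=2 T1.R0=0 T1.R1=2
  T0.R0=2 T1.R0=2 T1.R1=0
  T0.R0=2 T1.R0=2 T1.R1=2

outcome vector order: (T0.R0,T1.R0,T1.R1)
under TSO → 100 102 200 202 222
claimed∖TSO = {220}

spurious: T0.R0=2 T1.R0=2 T1.R1=0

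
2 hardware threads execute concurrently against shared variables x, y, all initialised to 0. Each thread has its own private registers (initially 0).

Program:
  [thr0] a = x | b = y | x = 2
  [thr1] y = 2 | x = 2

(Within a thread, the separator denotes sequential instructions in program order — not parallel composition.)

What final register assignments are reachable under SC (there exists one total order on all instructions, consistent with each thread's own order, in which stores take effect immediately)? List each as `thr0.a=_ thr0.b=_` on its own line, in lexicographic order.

thr0.a=0 thr0.b=0
thr0.a=0 thr0.b=2
thr0.a=2 thr0.b=2

outcome vector order: (thr0.a,thr0.b)
|SC outcomes| = 3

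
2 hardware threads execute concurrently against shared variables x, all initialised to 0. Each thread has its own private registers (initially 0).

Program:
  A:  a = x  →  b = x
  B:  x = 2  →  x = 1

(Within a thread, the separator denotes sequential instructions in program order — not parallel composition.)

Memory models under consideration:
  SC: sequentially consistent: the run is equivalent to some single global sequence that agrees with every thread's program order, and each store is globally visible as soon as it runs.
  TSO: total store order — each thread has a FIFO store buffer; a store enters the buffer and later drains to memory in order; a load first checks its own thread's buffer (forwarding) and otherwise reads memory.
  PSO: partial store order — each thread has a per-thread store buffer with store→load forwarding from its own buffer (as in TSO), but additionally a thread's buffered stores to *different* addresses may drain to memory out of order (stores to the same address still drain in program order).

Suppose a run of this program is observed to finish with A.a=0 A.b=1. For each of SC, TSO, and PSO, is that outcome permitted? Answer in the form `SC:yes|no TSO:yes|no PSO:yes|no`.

SC:yes TSO:yes PSO:yes

outcome vector order: (A.a,A.b)
[SC] allowed = {(0,0); (0,1); (0,2); (1,1); (2,1); (2,2)}
[TSO] allowed = {(0,0); (0,1); (0,2); (1,1); (2,1); (2,2)}
[PSO] allowed = {(0,0); (0,1); (0,2); (1,1); (2,1); (2,2)}
target (0,1) ∈ {SC,TSO,PSO}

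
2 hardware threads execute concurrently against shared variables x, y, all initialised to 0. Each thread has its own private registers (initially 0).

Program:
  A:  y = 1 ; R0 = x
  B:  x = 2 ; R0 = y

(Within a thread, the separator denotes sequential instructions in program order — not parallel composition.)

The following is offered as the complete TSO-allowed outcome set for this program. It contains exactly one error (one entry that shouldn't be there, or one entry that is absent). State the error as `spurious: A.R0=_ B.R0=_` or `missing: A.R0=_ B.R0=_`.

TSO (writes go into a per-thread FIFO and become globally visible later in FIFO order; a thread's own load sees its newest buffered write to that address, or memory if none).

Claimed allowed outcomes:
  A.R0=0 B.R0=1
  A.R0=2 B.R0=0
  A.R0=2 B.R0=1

missing: A.R0=0 B.R0=0

outcome vector order: (A.R0,B.R0)
[TSO] allowed = {0/0 0/1 2/0 2/1}
TSO∖claimed = {0/0}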